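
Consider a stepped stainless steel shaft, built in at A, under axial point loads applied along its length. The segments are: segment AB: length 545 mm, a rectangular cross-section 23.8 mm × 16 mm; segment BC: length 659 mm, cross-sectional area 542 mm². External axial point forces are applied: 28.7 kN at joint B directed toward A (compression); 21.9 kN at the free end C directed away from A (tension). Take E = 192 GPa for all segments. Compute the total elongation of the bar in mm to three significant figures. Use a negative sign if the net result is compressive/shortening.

Internal axial forces (sectioning from the free end, tension +): N_BC = 21.9 kN, N_AB = -6.8 kN.
A_AB = 380.8 mm².
δ_AB = -6800·545/(380.8·192000) = -0.05069 mm
δ_BC = 21900·659/(542·192000) = 0.1387 mm
δ = Σδ_i = 0.088 mm.

0.0880 mm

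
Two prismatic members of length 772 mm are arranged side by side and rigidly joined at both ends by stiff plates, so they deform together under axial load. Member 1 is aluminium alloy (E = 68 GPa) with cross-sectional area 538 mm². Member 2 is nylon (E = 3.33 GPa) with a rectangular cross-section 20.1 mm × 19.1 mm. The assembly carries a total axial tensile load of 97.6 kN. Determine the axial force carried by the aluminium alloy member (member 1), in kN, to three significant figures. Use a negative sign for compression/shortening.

A_2 = 383.9 mm².
Equal strain + equilibrium ⇒ each member carries load in proportion to AE: A₁E₁ = 36580000 N, A₂E₂ = 1278000 N, ΣAE = 37860000 N.
F₁ = P·A₁E₁/ΣAE = 97600·36580000/37860000 = 94300 N.

94.3 kN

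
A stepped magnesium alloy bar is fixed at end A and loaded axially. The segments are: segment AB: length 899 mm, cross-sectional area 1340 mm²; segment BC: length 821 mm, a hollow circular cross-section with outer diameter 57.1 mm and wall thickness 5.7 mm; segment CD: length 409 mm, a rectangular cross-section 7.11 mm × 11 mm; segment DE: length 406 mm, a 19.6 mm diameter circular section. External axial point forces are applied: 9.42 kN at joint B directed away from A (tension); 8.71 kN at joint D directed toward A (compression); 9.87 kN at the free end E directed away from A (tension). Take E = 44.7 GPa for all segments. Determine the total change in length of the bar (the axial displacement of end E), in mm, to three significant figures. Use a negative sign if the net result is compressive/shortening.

Internal axial forces (sectioning from the free end, tension +): N_DE = 9.87 kN, N_CD = 1.16 kN, N_BC = 1.16 kN, N_AB = 10.58 kN.
A_BC = 920.4 mm².
A_CD = 78.21 mm².
A_DE = 301.7 mm².
δ_AB = 10580·899/(1340·44700) = 0.1588 mm
δ_BC = 1160·821/(920.4·44700) = 0.02315 mm
δ_CD = 1160·409/(78.21·44700) = 0.1357 mm
δ_DE = 9870·406/(301.7·44700) = 0.2971 mm
δ = Σδ_i = 0.6148 mm.

0.615 mm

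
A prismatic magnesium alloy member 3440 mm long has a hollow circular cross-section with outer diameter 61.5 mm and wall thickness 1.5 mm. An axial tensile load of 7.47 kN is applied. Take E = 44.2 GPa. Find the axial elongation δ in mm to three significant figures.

A = 282.7 mm².
δ_mech = NL/(AE) = 7470·3440/(282.7·44200) = 2.056 mm.

2.06 mm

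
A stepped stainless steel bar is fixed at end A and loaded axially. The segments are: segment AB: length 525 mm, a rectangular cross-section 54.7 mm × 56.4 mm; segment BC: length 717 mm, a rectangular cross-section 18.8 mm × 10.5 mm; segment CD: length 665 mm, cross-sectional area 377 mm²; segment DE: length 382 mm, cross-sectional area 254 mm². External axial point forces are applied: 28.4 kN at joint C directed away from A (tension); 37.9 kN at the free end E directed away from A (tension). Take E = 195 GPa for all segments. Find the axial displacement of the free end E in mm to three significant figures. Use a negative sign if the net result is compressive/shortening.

1.93 mm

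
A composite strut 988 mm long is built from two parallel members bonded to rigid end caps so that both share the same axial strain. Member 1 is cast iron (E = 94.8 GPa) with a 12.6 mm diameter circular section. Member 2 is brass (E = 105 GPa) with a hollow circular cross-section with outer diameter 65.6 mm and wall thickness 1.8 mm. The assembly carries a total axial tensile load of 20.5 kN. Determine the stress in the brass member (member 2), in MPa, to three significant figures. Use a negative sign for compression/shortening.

43.3 MPa

A_1 = 124.7 mm².
A_2 = 360.8 mm².
Equal strain + equilibrium ⇒ each member carries load in proportion to AE: A₁E₁ = 11820000 N, A₂E₂ = 37880000 N, ΣAE = 49700000 N.
σ₂ = P·E₂/ΣAE = 20500·105000/49700000 = 43.31 MPa.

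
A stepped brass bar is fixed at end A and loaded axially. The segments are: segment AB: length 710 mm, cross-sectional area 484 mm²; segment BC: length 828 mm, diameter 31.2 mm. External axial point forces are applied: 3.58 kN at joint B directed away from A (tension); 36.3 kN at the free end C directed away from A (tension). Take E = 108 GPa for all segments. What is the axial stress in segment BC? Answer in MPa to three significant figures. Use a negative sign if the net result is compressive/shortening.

47.5 MPa

Internal axial forces (sectioning from the free end, tension +): N_BC = 36.3 kN, N_AB = 39.88 kN.
A_BC = 764.5 mm².
σ_BC = N_BC/A_BC = 36300/764.5 = 47.48 MPa.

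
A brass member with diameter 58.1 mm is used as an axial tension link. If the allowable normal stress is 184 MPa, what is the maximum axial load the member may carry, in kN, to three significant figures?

A = 2651 mm².
P_max = σ_allow · A = 184 · 2651 = 487800 N = 487.8 kN.

488 kN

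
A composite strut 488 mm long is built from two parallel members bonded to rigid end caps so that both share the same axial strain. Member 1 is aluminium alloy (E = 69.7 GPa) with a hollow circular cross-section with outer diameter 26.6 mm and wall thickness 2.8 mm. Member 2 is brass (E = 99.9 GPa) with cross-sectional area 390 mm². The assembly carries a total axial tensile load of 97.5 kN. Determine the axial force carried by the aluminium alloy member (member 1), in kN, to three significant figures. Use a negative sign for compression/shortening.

A_1 = 209.4 mm².
Equal strain + equilibrium ⇒ each member carries load in proportion to AE: A₁E₁ = 14590000 N, A₂E₂ = 38960000 N, ΣAE = 53550000 N.
F₁ = P·A₁E₁/ΣAE = 97500·14590000/53550000 = 26570 N.

26.6 kN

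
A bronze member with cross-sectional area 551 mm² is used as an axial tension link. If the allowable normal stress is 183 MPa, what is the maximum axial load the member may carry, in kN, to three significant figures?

101 kN

P_max = σ_allow · A = 183 · 551 = 100800 N = 100.8 kN.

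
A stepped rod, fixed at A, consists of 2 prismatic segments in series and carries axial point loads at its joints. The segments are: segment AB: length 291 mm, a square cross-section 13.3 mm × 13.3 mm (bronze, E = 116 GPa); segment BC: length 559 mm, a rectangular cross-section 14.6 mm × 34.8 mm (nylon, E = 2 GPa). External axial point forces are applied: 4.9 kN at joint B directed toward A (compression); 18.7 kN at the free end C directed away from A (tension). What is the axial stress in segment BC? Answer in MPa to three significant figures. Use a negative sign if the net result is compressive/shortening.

36.8 MPa

Internal axial forces (sectioning from the free end, tension +): N_BC = 18.7 kN, N_AB = 13.8 kN.
A_BC = 508.1 mm².
σ_BC = N_BC/A_BC = 18700/508.1 = 36.81 MPa.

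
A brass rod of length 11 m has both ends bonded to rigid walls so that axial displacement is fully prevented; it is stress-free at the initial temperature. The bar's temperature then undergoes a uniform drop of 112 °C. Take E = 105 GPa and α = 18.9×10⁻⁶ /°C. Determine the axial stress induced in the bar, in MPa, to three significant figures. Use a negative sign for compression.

222 MPa

Free thermal expansion αLΔT = 18.9e-6 · 11000 · -112 = -23.28 mm.
The walls impose strain ε = −(-23.28)/11000 = 2.1168e-03; σ = Eε = 105000 · 2.1168e-03 = 222.3 MPa.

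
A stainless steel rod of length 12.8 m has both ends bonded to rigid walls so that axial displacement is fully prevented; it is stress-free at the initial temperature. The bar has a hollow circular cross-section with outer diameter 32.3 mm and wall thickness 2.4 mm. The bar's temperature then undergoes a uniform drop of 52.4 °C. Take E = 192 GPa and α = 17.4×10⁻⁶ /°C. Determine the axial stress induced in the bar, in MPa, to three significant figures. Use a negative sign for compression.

Free thermal expansion αLΔT = 17.4e-6 · 12800 · -52.4 = -11.67 mm.
The walls impose strain ε = −(-11.67)/12800 = 9.1176e-04; σ = Eε = 192000 · 9.1176e-04 = 175.1 MPa.

175 MPa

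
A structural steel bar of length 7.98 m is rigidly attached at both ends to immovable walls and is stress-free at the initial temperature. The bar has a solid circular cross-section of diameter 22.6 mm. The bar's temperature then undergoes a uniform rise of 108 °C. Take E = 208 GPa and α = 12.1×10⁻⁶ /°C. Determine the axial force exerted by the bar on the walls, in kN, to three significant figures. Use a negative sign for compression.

-109 kN

Free thermal expansion αLΔT = 12.1e-6 · 7980 · 108 = 10.43 mm.
The walls impose strain ε = −(10.43)/7980 = -1.3068e-03; σ = Eε = 208000 · -1.3068e-03 = -271.8 MPa.
Wall reaction R = σ·A = -271.8·401.1 = -109000 N = -109 kN.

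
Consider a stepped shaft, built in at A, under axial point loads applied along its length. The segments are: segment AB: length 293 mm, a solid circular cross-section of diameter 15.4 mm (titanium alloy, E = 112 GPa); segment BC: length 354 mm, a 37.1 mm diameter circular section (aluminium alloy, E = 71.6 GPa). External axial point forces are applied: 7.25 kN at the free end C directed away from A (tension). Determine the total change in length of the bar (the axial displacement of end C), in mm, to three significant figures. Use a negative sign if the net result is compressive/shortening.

0.135 mm

Internal axial forces (sectioning from the free end, tension +): N_BC = 7.25 kN, N_AB = 7.25 kN.
A_AB = 186.3 mm².
A_BC = 1081 mm².
δ_AB = 7250·293/(186.3·112000) = 0.1018 mm
δ_BC = 7250·354/(1081·71600) = 0.03316 mm
δ = Σδ_i = 0.135 mm.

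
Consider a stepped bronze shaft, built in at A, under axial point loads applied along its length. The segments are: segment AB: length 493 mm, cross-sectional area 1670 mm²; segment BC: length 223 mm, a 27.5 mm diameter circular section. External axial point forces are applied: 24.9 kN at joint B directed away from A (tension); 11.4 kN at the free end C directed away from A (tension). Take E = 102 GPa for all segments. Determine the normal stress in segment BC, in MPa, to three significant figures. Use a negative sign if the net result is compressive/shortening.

Internal axial forces (sectioning from the free end, tension +): N_BC = 11.4 kN, N_AB = 36.3 kN.
A_BC = 594 mm².
σ_BC = N_BC/A_BC = 11400/594 = 19.19 MPa.

19.2 MPa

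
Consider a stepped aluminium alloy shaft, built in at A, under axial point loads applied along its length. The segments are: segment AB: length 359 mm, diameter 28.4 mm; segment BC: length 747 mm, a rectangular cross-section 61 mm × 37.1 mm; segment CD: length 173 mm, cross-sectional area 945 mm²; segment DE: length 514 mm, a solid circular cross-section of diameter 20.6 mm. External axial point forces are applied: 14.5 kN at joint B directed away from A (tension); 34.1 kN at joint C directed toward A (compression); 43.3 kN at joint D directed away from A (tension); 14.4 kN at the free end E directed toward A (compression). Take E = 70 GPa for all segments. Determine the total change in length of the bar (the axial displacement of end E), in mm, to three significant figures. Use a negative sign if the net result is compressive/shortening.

-0.191 mm

Internal axial forces (sectioning from the free end, tension +): N_DE = -14.4 kN, N_CD = 28.9 kN, N_BC = -5.2 kN, N_AB = 9.3 kN.
A_AB = 633.5 mm².
A_BC = 2263 mm².
A_DE = 333.3 mm².
δ_AB = 9300·359/(633.5·70000) = 0.07529 mm
δ_BC = -5200·747/(2263·70000) = -0.02452 mm
δ_CD = 28900·173/(945·70000) = 0.07558 mm
δ_DE = -14400·514/(333.3·70000) = -0.3173 mm
δ = Σδ_i = -0.1909 mm.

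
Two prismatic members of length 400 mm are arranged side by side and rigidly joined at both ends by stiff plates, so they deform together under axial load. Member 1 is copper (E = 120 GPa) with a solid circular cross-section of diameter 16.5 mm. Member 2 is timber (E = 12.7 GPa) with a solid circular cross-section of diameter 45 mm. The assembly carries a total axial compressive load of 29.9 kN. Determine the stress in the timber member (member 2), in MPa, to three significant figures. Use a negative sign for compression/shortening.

A_1 = 213.8 mm².
A_2 = 1590 mm².
Equal strain + equilibrium ⇒ each member carries load in proportion to AE: A₁E₁ = 25660000 N, A₂E₂ = 20200000 N, ΣAE = 45860000 N.
σ₂ = P·E₂/ΣAE = -29900·12700/45860000 = -8.281 MPa.

-8.28 MPa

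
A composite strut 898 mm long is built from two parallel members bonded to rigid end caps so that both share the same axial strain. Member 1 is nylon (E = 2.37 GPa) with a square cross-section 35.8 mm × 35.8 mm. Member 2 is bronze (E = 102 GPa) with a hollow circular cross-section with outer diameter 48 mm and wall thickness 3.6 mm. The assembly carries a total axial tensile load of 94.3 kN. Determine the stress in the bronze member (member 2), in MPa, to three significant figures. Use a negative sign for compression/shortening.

177 MPa

A_1 = 1282 mm².
A_2 = 502.2 mm².
Equal strain + equilibrium ⇒ each member carries load in proportion to AE: A₁E₁ = 3037000 N, A₂E₂ = 51220000 N, ΣAE = 54260000 N.
σ₂ = P·E₂/ΣAE = 94300·102000/54260000 = 177.3 MPa.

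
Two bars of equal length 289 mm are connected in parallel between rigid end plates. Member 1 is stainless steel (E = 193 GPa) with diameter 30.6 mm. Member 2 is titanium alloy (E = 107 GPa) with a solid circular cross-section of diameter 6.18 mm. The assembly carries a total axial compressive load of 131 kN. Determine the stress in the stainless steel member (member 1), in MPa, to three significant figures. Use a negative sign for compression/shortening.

-174 MPa

A_1 = 735.4 mm².
A_2 = 30 mm².
Equal strain + equilibrium ⇒ each member carries load in proportion to AE: A₁E₁ = 141900000 N, A₂E₂ = 3210000 N, ΣAE = 145100000 N.
σ₁ = P·E₁/ΣAE = -131000·193000/145100000 = -174.2 MPa.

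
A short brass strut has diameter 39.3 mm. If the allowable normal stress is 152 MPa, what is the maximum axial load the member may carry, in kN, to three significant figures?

A = 1213 mm².
P_max = σ_allow · A = 152 · 1213 = 184400 N = 184.4 kN.

184 kN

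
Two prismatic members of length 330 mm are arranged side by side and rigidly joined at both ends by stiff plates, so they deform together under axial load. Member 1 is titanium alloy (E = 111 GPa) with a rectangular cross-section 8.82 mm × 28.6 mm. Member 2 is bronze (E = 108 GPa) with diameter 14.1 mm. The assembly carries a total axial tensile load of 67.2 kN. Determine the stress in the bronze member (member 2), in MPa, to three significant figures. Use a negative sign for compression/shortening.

162 MPa

A_1 = 252.3 mm².
A_2 = 156.1 mm².
Equal strain + equilibrium ⇒ each member carries load in proportion to AE: A₁E₁ = 28000000 N, A₂E₂ = 16860000 N, ΣAE = 44860000 N.
σ₂ = P·E₂/ΣAE = 67200·108000/44860000 = 161.8 MPa.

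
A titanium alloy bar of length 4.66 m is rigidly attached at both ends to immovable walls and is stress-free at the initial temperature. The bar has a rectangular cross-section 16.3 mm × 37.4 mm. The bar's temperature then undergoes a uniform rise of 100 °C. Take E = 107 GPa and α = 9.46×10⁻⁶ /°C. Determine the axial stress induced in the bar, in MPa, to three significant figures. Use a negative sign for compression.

Free thermal expansion αLΔT = 9.46e-6 · 4660 · 100 = 4.408 mm.
The walls impose strain ε = −(4.408)/4660 = -9.4600e-04; σ = Eε = 107000 · -9.4600e-04 = -101.2 MPa.

-101 MPa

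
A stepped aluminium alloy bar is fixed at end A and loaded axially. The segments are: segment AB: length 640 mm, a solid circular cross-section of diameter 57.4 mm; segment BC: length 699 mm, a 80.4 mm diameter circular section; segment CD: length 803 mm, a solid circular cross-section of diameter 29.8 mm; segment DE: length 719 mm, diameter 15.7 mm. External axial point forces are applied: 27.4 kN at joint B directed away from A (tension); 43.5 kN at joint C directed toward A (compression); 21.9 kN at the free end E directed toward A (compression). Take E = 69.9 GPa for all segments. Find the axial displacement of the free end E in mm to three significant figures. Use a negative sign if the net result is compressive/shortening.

Internal axial forces (sectioning from the free end, tension +): N_DE = -21.9 kN, N_CD = -21.9 kN, N_BC = -65.4 kN, N_AB = -38 kN.
A_AB = 2588 mm².
A_BC = 5077 mm².
A_CD = 697.5 mm².
A_DE = 193.6 mm².
δ_AB = -38000·640/(2588·69900) = -0.1345 mm
δ_BC = -65400·699/(5077·69900) = -0.1288 mm
δ_CD = -21900·803/(697.5·69900) = -0.3607 mm
δ_DE = -21900·719/(193.6·69900) = -1.164 mm
δ = Σδ_i = -1.788 mm.

-1.79 mm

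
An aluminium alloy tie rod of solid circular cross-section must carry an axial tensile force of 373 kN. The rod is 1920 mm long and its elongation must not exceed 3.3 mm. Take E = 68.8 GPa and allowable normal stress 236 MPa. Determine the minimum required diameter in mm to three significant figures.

63.4 mm

Required area A ≥ P/σ_allow = 373000/236 = 1581 mm².
For a solid circular section, d ≥ √(4A/π) = 44.86 mm.
Elongation limit: A ≥ PL/(Eδ_allow) = 373000·1920/(68800·3.3) = 3154 mm² ⇒ d ≥ 63.37 mm.
The elongation limit governs.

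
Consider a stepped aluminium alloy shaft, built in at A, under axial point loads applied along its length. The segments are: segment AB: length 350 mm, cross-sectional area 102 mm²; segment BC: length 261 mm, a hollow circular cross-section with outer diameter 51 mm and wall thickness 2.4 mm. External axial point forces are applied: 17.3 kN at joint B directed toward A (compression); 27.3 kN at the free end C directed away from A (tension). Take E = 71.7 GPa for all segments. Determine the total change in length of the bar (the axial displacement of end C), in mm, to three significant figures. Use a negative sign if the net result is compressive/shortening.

0.750 mm

Internal axial forces (sectioning from the free end, tension +): N_BC = 27.3 kN, N_AB = 10 kN.
A_BC = 366.4 mm².
δ_AB = 10000·350/(102·71700) = 0.4786 mm
δ_BC = 27300·261/(366.4·71700) = 0.2712 mm
δ = Σδ_i = 0.7498 mm.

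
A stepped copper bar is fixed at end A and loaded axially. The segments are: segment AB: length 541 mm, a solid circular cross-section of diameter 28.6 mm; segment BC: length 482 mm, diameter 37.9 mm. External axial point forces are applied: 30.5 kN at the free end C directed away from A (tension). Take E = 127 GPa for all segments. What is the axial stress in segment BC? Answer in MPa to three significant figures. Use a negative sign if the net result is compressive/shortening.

Internal axial forces (sectioning from the free end, tension +): N_BC = 30.5 kN, N_AB = 30.5 kN.
A_BC = 1128 mm².
σ_BC = N_BC/A_BC = 30500/1128 = 27.04 MPa.

27.0 MPa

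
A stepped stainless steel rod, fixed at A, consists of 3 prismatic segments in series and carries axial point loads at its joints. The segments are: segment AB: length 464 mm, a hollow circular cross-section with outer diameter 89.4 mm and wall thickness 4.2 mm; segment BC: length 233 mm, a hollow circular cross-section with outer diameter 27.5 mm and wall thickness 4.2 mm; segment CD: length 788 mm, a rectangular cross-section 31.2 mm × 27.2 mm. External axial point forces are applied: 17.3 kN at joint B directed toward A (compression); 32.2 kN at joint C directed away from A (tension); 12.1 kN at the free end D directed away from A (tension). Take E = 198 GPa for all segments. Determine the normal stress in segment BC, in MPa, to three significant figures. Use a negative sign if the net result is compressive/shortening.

144 MPa

Internal axial forces (sectioning from the free end, tension +): N_CD = 12.1 kN, N_BC = 44.3 kN, N_AB = 27 kN.
A_BC = 307.4 mm².
σ_BC = N_BC/A_BC = 44300/307.4 = 144.1 MPa.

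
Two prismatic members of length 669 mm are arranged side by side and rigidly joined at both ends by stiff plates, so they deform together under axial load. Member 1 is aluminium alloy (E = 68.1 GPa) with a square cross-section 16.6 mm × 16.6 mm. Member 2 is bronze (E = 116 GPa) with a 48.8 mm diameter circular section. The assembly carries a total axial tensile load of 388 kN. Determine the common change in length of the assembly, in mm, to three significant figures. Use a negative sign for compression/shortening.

A_1 = 275.6 mm².
A_2 = 1870 mm².
Equal strain + equilibrium ⇒ each member carries load in proportion to AE: A₁E₁ = 18770000 N, A₂E₂ = 217000000 N, ΣAE = 235700000 N.
δ = PL/ΣAE = 388000·669/235700000 = 1.101 mm.

1.10 mm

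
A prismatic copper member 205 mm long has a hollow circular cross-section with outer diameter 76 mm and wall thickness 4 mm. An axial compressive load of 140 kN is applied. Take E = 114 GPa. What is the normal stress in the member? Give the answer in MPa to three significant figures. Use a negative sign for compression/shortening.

A = 904.8 mm².
σ = N/A = -140000/904.8 = -154.7 MPa.

-155 MPa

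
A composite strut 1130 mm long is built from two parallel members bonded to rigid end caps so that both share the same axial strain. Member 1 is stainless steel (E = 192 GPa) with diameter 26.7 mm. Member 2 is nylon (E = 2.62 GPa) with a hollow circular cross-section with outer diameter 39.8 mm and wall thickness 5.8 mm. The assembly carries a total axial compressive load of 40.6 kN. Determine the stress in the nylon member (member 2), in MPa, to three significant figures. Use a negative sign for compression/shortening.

A_1 = 559.9 mm².
A_2 = 619.5 mm².
Equal strain + equilibrium ⇒ each member carries load in proportion to AE: A₁E₁ = 107500000 N, A₂E₂ = 1623000 N, ΣAE = 109100000 N.
σ₂ = P·E₂/ΣAE = -40600·2620/109100000 = -0.9748 MPa.

-0.975 MPa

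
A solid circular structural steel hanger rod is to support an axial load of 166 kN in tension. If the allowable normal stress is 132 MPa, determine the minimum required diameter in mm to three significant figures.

Required area A ≥ P/σ_allow = 166000/132 = 1258 mm².
For a solid circular section, d ≥ √(4A/π) = 40.01 mm.

40.0 mm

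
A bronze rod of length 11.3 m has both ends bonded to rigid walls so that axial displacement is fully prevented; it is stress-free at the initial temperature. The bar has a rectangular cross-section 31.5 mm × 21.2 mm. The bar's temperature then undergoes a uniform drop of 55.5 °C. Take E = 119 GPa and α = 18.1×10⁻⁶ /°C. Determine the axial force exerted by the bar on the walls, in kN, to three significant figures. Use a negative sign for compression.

Free thermal expansion αLΔT = 18.1e-6 · 11300 · -55.5 = -11.35 mm.
The walls impose strain ε = −(-11.35)/11300 = 1.0045e-03; σ = Eε = 119000 · 1.0045e-03 = 119.5 MPa.
Wall reaction R = σ·A = 119.5·667.8 = 79830 N = 79.83 kN.

79.8 kN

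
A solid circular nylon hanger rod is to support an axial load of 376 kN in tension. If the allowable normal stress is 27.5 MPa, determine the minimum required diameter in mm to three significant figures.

132 mm

Required area A ≥ P/σ_allow = 376000/27.5 = 13670 mm².
For a solid circular section, d ≥ √(4A/π) = 131.9 mm.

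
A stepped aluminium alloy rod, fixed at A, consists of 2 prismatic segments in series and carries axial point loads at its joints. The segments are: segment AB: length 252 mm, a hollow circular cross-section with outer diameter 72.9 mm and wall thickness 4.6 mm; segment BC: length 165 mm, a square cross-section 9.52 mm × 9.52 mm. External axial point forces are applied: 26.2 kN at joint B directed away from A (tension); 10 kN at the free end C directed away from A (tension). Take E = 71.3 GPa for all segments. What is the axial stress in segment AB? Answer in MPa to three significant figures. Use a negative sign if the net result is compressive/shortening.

Internal axial forces (sectioning from the free end, tension +): N_BC = 10 kN, N_AB = 36.2 kN.
A_AB = 987 mm².
σ_AB = N_AB/A_AB = 36200/987 = 36.68 MPa.

36.7 MPa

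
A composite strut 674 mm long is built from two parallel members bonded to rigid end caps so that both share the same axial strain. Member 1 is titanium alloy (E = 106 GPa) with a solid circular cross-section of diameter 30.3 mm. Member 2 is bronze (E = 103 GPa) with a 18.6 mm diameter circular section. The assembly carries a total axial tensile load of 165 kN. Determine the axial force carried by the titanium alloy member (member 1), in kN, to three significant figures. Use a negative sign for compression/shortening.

A_1 = 721.1 mm².
A_2 = 271.7 mm².
Equal strain + equilibrium ⇒ each member carries load in proportion to AE: A₁E₁ = 76430000 N, A₂E₂ = 27990000 N, ΣAE = 104400000 N.
F₁ = P·A₁E₁/ΣAE = 165000·76430000/104400000 = 120800 N.

121 kN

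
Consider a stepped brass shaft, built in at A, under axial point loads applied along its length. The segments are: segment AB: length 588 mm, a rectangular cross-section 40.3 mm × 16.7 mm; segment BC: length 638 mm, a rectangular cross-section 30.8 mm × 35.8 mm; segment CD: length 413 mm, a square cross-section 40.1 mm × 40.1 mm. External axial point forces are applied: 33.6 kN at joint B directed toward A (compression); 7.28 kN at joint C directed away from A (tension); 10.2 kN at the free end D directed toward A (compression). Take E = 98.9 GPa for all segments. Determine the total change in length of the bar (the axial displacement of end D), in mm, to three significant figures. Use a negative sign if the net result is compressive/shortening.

-0.366 mm

Internal axial forces (sectioning from the free end, tension +): N_CD = -10.2 kN, N_BC = -2.92 kN, N_AB = -36.52 kN.
A_AB = 673 mm².
A_BC = 1103 mm².
A_CD = 1608 mm².
δ_AB = -36520·588/(673·98900) = -0.3226 mm
δ_BC = -2920·638/(1103·98900) = -0.01708 mm
δ_CD = -10200·413/(1608·98900) = -0.02649 mm
δ = Σδ_i = -0.3662 mm.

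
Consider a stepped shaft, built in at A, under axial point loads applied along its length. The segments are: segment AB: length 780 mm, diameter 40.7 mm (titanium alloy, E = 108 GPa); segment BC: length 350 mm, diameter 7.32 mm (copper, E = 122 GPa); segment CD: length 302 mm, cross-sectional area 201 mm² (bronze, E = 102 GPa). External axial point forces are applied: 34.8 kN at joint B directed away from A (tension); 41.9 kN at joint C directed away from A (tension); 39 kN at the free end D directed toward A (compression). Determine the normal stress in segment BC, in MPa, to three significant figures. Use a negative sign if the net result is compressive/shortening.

Internal axial forces (sectioning from the free end, tension +): N_CD = -39 kN, N_BC = 2.9 kN, N_AB = 37.7 kN.
A_BC = 42.08 mm².
σ_BC = N_BC/A_BC = 2900/42.08 = 68.91 MPa.

68.9 MPa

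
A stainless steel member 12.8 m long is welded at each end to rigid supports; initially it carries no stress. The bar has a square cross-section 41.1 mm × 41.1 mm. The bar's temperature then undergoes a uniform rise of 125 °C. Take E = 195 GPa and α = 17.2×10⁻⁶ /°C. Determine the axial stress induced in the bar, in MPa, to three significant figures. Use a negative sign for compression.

-419 MPa

Free thermal expansion αLΔT = 17.2e-6 · 12800 · 125 = 27.52 mm.
The walls impose strain ε = −(27.52)/12800 = -2.1500e-03; σ = Eε = 195000 · -2.1500e-03 = -419.2 MPa.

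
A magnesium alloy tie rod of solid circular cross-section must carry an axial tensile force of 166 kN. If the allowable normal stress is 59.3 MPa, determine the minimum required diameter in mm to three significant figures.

59.7 mm

Required area A ≥ P/σ_allow = 166000/59.3 = 2799 mm².
For a solid circular section, d ≥ √(4A/π) = 59.7 mm.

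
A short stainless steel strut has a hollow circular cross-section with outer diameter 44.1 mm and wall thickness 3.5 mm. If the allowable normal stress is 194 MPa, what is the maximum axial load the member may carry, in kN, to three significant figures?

86.6 kN

A = 446.4 mm².
P_max = σ_allow · A = 194 · 446.4 = 86610 N = 86.61 kN.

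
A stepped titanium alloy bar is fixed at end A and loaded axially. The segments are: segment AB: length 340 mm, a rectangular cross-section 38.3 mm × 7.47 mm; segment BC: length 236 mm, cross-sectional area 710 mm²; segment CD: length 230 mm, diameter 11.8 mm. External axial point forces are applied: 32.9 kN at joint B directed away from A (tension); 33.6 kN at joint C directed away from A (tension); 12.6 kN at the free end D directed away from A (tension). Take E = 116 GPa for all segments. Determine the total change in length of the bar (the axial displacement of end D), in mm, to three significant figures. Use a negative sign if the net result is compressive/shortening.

1.17 mm

Internal axial forces (sectioning from the free end, tension +): N_CD = 12.6 kN, N_BC = 46.2 kN, N_AB = 79.1 kN.
A_AB = 286.1 mm².
A_CD = 109.4 mm².
δ_AB = 79100·340/(286.1·116000) = 0.8104 mm
δ_BC = 46200·236/(710·116000) = 0.1324 mm
δ_CD = 12600·230/(109.4·116000) = 0.2284 mm
δ = Σδ_i = 1.171 mm.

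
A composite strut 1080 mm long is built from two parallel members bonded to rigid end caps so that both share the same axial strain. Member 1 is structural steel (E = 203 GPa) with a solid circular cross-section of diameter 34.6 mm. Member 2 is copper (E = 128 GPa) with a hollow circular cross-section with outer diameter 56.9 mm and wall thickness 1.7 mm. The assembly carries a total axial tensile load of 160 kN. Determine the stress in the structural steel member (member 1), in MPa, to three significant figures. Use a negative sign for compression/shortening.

142 MPa

A_1 = 940.2 mm².
A_2 = 294.8 mm².
Equal strain + equilibrium ⇒ each member carries load in proportion to AE: A₁E₁ = 190900000 N, A₂E₂ = 37740000 N, ΣAE = 228600000 N.
σ₁ = P·E₁/ΣAE = 160000·203000/228600000 = 142.1 MPa.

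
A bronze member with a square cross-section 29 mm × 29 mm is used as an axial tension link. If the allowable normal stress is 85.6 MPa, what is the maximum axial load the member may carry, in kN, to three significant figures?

72.0 kN

A = 841 mm².
P_max = σ_allow · A = 85.6 · 841 = 71990 N = 71.99 kN.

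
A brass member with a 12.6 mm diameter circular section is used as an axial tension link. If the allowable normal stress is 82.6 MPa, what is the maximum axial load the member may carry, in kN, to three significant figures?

10.3 kN

A = 124.7 mm².
P_max = σ_allow · A = 82.6 · 124.7 = 10300 N = 10.3 kN.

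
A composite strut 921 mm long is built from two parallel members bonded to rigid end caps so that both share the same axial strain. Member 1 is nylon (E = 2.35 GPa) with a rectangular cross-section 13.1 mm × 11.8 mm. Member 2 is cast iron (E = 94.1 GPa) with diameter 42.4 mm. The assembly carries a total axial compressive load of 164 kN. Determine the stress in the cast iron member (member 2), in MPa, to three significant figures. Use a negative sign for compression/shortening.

A_1 = 154.6 mm².
A_2 = 1412 mm².
Equal strain + equilibrium ⇒ each member carries load in proportion to AE: A₁E₁ = 363300 N, A₂E₂ = 132900000 N, ΣAE = 133200000 N.
σ₂ = P·E₂/ΣAE = -164000·94100/133200000 = -115.8 MPa.

-116 MPa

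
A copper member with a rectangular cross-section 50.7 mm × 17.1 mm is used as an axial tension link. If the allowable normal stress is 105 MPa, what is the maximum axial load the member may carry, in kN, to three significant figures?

91.0 kN

A = 867 mm².
P_max = σ_allow · A = 105 · 867 = 91030 N = 91.03 kN.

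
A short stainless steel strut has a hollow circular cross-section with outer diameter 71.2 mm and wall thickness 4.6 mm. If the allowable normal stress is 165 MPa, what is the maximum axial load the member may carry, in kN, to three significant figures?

A = 962.5 mm².
P_max = σ_allow · A = 165 · 962.5 = 158800 N = 158.8 kN.

159 kN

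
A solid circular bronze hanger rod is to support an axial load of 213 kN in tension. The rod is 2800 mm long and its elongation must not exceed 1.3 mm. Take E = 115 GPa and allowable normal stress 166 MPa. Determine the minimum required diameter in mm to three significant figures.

71.3 mm

Required area A ≥ P/σ_allow = 213000/166 = 1283 mm².
For a solid circular section, d ≥ √(4A/π) = 40.42 mm.
Elongation limit: A ≥ PL/(Eδ_allow) = 213000·2800/(115000·1.3) = 3989 mm² ⇒ d ≥ 71.27 mm.
The elongation limit governs.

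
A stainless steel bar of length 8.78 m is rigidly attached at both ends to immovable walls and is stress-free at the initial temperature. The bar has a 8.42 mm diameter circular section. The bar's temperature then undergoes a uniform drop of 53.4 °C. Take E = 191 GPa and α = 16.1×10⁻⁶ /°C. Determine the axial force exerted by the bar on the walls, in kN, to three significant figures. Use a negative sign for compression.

Free thermal expansion αLΔT = 16.1e-6 · 8780 · -53.4 = -7.549 mm.
The walls impose strain ε = −(-7.549)/8780 = 8.5974e-04; σ = Eε = 191000 · 8.5974e-04 = 164.2 MPa.
Wall reaction R = σ·A = 164.2·55.68 = 9144 N = 9.144 kN.

9.14 kN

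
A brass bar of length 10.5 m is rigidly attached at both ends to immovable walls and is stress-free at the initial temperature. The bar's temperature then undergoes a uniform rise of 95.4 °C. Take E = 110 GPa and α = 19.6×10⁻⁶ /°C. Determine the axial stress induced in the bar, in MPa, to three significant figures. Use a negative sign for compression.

Free thermal expansion αLΔT = 19.6e-6 · 10500 · 95.4 = 19.63 mm.
The walls impose strain ε = −(19.63)/10500 = -1.8698e-03; σ = Eε = 110000 · -1.8698e-03 = -205.7 MPa.

-206 MPa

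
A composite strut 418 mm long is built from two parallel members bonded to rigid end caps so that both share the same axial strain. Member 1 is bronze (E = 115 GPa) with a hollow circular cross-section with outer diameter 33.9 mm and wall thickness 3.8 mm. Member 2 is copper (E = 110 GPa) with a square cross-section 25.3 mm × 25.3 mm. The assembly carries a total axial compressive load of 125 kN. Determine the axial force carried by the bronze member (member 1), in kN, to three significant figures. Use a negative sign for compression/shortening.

A_1 = 359.3 mm².
A_2 = 640.1 mm².
Equal strain + equilibrium ⇒ each member carries load in proportion to AE: A₁E₁ = 41320000 N, A₂E₂ = 70410000 N, ΣAE = 111700000 N.
F₁ = P·A₁E₁/ΣAE = -125000·41320000/111700000 = -46230 N.

-46.2 kN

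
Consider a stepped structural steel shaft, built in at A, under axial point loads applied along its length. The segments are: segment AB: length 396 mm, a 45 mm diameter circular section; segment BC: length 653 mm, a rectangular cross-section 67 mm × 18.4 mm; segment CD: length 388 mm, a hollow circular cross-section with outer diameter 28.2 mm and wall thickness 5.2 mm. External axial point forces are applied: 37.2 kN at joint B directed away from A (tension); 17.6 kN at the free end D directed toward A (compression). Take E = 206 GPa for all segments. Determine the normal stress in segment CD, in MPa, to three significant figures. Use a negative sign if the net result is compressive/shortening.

-46.8 MPa

Internal axial forces (sectioning from the free end, tension +): N_CD = -17.6 kN, N_BC = -17.6 kN, N_AB = 19.6 kN.
A_CD = 375.7 mm².
σ_CD = N_CD/A_CD = -17600/375.7 = -46.84 MPa.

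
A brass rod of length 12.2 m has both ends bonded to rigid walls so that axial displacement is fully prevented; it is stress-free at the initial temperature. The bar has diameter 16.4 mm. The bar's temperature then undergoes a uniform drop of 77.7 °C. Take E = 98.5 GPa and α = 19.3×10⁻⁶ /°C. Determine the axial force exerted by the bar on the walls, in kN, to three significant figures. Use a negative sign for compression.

31.2 kN

Free thermal expansion αLΔT = 19.3e-6 · 12200 · -77.7 = -18.3 mm.
The walls impose strain ε = −(-18.3)/12200 = 1.4996e-03; σ = Eε = 98500 · 1.4996e-03 = 147.7 MPa.
Wall reaction R = σ·A = 147.7·211.2 = 31200 N = 31.2 kN.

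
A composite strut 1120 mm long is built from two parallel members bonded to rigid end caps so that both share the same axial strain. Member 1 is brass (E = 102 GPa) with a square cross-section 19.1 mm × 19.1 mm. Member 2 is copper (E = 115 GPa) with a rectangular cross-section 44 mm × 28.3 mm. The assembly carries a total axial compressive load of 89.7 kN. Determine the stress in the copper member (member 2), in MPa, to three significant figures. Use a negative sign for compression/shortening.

A_1 = 364.8 mm².
A_2 = 1245 mm².
Equal strain + equilibrium ⇒ each member carries load in proportion to AE: A₁E₁ = 37210000 N, A₂E₂ = 143200000 N, ΣAE = 180400000 N.
σ₂ = P·E₂/ΣAE = -89700·115000/180400000 = -57.18 MPa.

-57.2 MPa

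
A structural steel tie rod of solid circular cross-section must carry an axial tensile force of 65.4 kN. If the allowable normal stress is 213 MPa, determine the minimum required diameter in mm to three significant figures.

19.8 mm

Required area A ≥ P/σ_allow = 65400/213 = 307 mm².
For a solid circular section, d ≥ √(4A/π) = 19.77 mm.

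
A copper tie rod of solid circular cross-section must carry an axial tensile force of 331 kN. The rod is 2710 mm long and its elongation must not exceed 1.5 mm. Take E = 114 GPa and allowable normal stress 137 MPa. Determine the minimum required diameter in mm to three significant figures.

81.7 mm

Required area A ≥ P/σ_allow = 331000/137 = 2416 mm².
For a solid circular section, d ≥ √(4A/π) = 55.46 mm.
Elongation limit: A ≥ PL/(Eδ_allow) = 331000·2710/(114000·1.5) = 5246 mm² ⇒ d ≥ 81.73 mm.
The elongation limit governs.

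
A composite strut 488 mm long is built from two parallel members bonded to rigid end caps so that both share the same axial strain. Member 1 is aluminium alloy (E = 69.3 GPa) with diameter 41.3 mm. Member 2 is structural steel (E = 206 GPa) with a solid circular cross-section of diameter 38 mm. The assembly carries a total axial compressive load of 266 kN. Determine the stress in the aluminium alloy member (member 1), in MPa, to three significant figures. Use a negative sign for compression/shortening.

A_1 = 1340 mm².
A_2 = 1134 mm².
Equal strain + equilibrium ⇒ each member carries load in proportion to AE: A₁E₁ = 92840000 N, A₂E₂ = 233600000 N, ΣAE = 326500000 N.
σ₁ = P·E₁/ΣAE = -266000·69300/326500000 = -56.46 MPa.

-56.5 MPa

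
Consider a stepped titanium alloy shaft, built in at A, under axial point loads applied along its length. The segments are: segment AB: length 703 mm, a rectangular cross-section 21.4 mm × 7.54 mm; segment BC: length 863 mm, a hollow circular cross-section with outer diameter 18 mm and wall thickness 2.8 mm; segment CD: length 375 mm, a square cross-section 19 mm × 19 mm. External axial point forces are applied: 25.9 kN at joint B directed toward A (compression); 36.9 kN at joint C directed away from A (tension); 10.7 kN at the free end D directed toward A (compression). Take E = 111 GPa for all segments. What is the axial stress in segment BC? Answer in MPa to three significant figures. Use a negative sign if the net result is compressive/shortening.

Internal axial forces (sectioning from the free end, tension +): N_CD = -10.7 kN, N_BC = 26.2 kN, N_AB = 0.3 kN.
A_BC = 133.7 mm².
σ_BC = N_BC/A_BC = 26200/133.7 = 196 MPa.

196 MPa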